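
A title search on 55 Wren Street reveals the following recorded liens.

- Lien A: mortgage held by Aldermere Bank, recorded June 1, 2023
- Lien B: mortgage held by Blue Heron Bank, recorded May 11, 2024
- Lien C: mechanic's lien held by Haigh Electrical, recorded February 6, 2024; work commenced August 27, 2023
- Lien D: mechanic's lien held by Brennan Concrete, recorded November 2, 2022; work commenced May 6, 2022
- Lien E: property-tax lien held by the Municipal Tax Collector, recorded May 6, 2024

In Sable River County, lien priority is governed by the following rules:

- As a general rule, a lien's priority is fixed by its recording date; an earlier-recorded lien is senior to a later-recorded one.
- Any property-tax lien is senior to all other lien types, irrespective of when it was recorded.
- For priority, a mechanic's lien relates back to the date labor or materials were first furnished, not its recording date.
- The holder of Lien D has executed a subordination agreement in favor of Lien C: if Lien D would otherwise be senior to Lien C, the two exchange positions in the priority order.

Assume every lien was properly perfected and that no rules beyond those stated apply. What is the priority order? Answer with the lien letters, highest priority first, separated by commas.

First, effective dates: C is treated as recorded August 27, 2023, the work-commencement date; D is treated as recorded May 6, 2022, the work-commencement date.
E is a property-tax lien and takes priority over every other lien.
The other liens, earliest effective date first: D (May 6, 2022), A (June 1, 2023), C (August 27, 2023), B (May 11, 2024).
The subordination applies — D was senior to C — so D and C swap.

E, C, A, D, B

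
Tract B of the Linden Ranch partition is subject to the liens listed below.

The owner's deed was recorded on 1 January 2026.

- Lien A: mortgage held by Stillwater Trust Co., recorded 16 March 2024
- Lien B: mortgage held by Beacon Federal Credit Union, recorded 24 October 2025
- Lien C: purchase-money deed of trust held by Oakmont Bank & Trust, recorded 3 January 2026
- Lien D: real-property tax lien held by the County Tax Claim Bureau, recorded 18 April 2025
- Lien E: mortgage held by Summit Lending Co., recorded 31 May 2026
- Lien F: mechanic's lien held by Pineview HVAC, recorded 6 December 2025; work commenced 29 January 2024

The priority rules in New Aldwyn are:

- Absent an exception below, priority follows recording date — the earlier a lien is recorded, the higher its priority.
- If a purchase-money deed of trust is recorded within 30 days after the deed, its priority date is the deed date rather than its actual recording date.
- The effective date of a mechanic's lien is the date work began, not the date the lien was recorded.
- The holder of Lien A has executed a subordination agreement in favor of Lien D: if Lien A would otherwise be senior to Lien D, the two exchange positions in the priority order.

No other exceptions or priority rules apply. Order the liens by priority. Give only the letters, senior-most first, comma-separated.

F, D, A, B, C, E

Effective dates after the stated exceptions: C's effective date is the deed date, 1 January 2026; F is treated as recorded 29 January 2024, the work-commencement date.
Sorted by effective date: F (29 January 2024), A (16 March 2024), D (18 April 2025), B (24 October 2025), C (1 January 2026), E (31 May 2026).
A would otherwise be senior to D, so under the subordination agreement A and D exchange positions.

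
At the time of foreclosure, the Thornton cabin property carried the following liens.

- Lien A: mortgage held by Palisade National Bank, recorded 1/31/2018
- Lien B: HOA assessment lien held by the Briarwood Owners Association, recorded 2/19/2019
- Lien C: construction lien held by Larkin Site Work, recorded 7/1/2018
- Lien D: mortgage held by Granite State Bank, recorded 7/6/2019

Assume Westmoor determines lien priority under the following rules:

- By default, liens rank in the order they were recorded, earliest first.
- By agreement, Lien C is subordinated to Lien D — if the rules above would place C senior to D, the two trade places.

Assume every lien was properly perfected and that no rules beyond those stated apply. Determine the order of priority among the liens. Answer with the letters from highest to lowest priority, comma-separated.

By effective date, earliest first: A (1/31/2018), C (7/1/2018), B (2/19/2019), D (7/6/2019).
C would otherwise be senior to D, so under the subordination agreement C and D exchange positions.

A, D, B, C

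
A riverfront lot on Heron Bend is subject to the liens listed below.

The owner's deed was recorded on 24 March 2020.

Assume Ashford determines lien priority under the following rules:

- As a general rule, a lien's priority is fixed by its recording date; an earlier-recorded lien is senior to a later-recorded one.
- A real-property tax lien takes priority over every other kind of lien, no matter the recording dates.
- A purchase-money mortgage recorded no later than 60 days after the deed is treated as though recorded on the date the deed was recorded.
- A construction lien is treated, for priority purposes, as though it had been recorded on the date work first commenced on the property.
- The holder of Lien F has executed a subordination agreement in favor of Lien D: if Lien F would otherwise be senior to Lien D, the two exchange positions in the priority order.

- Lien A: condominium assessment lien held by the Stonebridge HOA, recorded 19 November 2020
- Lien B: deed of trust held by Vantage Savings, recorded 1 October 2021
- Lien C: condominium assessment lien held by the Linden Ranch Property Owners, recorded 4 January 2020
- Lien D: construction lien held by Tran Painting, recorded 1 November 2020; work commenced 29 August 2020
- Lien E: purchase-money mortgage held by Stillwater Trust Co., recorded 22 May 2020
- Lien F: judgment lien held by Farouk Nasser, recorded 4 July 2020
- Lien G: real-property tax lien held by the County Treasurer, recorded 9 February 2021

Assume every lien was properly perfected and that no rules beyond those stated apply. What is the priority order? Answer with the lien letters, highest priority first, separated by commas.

Adjusting effective dates: D's effective date is 29 August 2020, when work began; E relates back to the deed date 24 March 2020.
As a real-property tax lien, G is senior to every other lien.
The other liens, earliest effective date first: C (4 January 2020), E (24 March 2020), F (4 July 2020), D (29 August 2020), A (19 November 2020), B (1 October 2021).
F would otherwise be senior to D, so under the subordination agreement F and D exchange positions.

G, C, E, D, F, A, B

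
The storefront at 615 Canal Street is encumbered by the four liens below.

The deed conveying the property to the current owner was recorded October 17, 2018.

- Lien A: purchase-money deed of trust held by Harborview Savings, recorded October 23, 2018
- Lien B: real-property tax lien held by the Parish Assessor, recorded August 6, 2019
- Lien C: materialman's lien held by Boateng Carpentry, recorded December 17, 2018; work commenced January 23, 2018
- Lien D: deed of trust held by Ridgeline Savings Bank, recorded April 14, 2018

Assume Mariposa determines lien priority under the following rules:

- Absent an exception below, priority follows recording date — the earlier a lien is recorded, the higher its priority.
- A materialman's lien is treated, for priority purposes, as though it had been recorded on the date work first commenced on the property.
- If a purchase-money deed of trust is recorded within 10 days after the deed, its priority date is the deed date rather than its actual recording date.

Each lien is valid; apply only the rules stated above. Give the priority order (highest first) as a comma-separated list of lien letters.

Adjusting effective dates: A was recorded within the 10-day window, so its effective date is the deed date October 17, 2018; C's effective date is January 23, 2018, when work began.
Ordering by effective date: C (January 23, 2018), D (April 14, 2018), A (October 17, 2018), B (August 6, 2019).

C, D, A, B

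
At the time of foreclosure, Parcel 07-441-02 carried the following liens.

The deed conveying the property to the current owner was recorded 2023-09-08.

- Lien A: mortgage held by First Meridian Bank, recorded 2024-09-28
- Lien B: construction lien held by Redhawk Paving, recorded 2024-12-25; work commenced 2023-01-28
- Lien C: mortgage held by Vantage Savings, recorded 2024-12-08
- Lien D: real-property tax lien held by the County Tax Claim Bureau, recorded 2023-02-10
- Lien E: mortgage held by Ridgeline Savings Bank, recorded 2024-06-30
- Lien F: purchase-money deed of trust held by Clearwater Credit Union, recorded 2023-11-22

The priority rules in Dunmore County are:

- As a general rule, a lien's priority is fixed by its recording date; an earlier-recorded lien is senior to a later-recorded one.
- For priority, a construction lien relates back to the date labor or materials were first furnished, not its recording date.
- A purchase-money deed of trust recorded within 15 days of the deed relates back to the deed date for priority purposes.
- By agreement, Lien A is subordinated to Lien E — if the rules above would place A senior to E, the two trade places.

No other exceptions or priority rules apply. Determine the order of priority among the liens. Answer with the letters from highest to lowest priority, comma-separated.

First, effective dates: B relates back to 2023-01-28 (work commenced); F missed the 15-day window (75 days after the deed), so its recording date stands.
Sorted by effective date: B (2023-01-28), D (2023-02-10), F (2023-11-22), E (2024-06-30), A (2024-09-28), C (2024-12-08).
A already ranks below E; the subordination has no effect.

B, D, F, E, A, C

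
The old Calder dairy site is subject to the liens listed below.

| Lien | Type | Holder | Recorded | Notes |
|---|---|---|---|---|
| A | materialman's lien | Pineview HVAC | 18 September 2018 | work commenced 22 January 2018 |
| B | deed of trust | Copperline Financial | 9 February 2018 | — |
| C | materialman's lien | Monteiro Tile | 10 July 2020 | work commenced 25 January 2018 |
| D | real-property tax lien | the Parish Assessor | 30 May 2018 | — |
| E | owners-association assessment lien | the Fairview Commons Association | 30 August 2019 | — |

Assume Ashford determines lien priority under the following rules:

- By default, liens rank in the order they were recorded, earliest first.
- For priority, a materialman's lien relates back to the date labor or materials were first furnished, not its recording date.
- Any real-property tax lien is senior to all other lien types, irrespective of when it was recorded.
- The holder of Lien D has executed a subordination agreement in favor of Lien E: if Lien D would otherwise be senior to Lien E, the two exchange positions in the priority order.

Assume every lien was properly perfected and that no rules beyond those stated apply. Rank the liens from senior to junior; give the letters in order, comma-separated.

E, A, C, B, D

Effective dates after the stated exceptions: A relates back to 22 January 2018 (work commenced); C's effective date is 25 January 2018, when work began.
D is a real-property tax lien and takes priority over every other lien.
The other liens, earliest effective date first: A (22 January 2018), C (25 January 2018), B (9 February 2018), E (30 August 2019).
D would otherwise be senior to E, so under the subordination agreement D and E exchange positions.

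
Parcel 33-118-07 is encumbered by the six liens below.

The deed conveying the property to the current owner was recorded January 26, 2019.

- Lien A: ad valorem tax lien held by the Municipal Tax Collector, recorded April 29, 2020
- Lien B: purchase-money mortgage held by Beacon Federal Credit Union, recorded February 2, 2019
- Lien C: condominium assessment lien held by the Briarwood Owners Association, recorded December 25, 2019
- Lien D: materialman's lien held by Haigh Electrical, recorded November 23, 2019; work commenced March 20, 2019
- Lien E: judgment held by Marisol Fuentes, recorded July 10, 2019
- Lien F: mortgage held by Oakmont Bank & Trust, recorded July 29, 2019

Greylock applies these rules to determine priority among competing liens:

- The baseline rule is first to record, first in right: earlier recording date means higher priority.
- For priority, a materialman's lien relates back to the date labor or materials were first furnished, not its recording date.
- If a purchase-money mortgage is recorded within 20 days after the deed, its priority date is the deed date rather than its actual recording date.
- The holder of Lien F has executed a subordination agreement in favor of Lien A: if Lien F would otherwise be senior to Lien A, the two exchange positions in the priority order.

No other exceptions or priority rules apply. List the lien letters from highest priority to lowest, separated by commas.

First, effective dates: B relates back to the deed date January 26, 2019; D's effective date is March 20, 2019, when work began.
By effective date, earliest first: B (January 26, 2019), D (March 20, 2019), E (July 10, 2019), F (July 29, 2019), C (December 25, 2019), A (April 29, 2020).
F is senior to A before the subordination, so the two trade places.

B, D, E, A, C, F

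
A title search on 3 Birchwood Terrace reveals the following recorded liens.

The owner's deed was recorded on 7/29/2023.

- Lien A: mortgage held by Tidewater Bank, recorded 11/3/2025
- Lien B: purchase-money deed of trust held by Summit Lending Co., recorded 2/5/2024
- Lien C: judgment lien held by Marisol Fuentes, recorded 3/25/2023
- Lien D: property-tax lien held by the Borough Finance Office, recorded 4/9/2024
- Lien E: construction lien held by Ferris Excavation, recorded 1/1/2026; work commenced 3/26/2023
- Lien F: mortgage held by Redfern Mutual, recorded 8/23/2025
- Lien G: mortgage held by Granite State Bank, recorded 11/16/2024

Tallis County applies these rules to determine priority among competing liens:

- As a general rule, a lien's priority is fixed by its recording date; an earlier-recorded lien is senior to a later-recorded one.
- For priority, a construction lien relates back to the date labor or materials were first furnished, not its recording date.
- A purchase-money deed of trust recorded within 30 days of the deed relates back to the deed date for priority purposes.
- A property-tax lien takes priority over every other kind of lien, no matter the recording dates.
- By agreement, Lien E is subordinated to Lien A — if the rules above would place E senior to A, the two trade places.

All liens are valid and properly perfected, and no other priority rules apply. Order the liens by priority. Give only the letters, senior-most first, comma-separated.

D, C, A, B, G, F, E

Effective dates: B missed the 30-day window (191 days after the deed), so its recording date stands; E's effective date is 3/26/2023, when work began.
D is a property-tax lien and takes priority over every other lien.
The other liens, earliest effective date first: C (3/25/2023), E (3/26/2023), B (2/5/2024), G (11/16/2024), F (8/23/2025), A (11/3/2025).
The subordination applies — E was senior to A — so E and A swap.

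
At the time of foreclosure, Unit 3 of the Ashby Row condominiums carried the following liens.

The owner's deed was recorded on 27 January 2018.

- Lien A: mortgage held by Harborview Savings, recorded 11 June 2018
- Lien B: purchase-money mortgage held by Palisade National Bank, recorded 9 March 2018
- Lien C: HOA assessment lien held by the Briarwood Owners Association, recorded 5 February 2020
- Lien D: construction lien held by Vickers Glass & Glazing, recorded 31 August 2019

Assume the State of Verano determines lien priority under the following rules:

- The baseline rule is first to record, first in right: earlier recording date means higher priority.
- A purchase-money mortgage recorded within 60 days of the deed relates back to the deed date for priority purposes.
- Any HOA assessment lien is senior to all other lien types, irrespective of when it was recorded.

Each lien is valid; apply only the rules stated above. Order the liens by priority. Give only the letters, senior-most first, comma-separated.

Effective dates: B was recorded within the 60-day window, so its effective date is the deed date 27 January 2018.
C is an HOA assessment lien and takes priority over every other lien.
Ordering the rest by effective date: B (27 January 2018), A (11 June 2018), D (31 August 2019).

C, B, A, D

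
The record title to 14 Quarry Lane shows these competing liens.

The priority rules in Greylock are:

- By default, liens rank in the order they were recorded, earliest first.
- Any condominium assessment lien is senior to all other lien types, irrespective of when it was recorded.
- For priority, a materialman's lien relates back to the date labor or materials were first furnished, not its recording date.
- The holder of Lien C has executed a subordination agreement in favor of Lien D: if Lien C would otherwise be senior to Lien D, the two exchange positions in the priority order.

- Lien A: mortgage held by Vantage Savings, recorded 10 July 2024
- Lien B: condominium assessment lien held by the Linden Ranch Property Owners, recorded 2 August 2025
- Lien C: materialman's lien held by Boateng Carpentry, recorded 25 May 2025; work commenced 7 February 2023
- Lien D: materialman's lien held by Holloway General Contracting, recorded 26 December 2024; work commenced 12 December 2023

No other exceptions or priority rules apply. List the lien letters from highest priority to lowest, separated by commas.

Effective dates after the stated exceptions: C is treated as recorded 7 February 2023, the work-commencement date; D relates back to 12 December 2023 (work commenced).
B is a condominium assessment lien and takes priority over every other lien.
Remaining liens by effective date: C (7 February 2023), D (12 December 2023), A (10 July 2024).
C is senior to D before the subordination, so the two trade places.

B, D, C, A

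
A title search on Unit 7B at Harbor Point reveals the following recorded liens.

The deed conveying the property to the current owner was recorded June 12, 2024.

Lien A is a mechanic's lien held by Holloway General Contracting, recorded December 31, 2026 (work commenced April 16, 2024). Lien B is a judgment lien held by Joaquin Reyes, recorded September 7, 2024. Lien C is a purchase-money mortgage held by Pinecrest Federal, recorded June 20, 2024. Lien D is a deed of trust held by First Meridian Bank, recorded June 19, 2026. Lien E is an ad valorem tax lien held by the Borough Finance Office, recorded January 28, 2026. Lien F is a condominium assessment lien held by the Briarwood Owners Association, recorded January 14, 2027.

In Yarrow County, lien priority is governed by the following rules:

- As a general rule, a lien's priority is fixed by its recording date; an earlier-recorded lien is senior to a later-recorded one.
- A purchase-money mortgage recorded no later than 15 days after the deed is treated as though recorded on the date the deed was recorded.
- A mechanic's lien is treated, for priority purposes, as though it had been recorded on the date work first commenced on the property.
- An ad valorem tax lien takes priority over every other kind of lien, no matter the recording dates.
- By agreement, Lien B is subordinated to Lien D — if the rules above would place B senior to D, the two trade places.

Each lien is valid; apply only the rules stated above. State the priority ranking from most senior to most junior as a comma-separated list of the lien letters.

E, A, C, D, B, F

Effective dates after the stated exceptions: A relates back to April 16, 2024 (work commenced); C was recorded within the 15-day window, so its effective date is the deed date June 12, 2024.
E, as an ad valorem tax lien, has superpriority and ranks first.
Ordering the rest by effective date: A (April 16, 2024), C (June 12, 2024), B (September 7, 2024), D (June 19, 2026), F (January 14, 2027).
The subordination applies — B was senior to D — so B and D swap.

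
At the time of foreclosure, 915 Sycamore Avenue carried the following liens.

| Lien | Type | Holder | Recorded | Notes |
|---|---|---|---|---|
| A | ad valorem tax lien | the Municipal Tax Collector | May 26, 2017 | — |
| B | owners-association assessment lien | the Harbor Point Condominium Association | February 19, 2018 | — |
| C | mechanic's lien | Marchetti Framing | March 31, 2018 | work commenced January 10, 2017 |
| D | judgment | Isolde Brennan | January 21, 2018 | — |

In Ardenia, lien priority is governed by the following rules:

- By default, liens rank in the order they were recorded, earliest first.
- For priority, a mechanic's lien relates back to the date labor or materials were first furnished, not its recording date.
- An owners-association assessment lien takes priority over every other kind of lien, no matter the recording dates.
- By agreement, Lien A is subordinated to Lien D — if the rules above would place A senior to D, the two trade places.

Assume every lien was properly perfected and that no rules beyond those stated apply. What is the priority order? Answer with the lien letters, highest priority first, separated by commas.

B, C, D, A

Adjusting effective dates: C relates back to January 10, 2017 (work commenced).
B is an owners-association assessment lien, so it outranks all other liens regardless of date.
The other liens, earliest effective date first: C (January 10, 2017), A (May 26, 2017), D (January 21, 2018).
Because A would otherwise rank above D, the subordination swaps them.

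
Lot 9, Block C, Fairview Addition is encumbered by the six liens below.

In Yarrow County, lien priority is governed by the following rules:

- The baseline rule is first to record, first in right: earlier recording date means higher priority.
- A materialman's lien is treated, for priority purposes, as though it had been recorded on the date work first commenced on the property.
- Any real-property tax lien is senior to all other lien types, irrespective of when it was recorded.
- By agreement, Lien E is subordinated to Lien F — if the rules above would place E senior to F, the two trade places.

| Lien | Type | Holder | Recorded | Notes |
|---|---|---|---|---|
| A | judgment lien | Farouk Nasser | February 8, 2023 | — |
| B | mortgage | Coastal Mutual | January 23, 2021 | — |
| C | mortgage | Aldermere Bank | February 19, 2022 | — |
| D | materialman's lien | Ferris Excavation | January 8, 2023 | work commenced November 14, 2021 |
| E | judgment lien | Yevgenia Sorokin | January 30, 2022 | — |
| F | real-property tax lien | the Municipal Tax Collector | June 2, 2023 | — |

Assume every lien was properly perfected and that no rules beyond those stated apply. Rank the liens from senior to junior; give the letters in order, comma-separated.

Effective dates after the stated exceptions: D's effective date is November 14, 2021, when work began.
F is a real-property tax lien and takes priority over every other lien.
Among the remaining liens, by effective date: B (January 23, 2021), D (November 14, 2021), E (January 30, 2022), C (February 19, 2022), A (February 8, 2023).
E already ranks below F; the subordination has no effect.

F, B, D, E, C, A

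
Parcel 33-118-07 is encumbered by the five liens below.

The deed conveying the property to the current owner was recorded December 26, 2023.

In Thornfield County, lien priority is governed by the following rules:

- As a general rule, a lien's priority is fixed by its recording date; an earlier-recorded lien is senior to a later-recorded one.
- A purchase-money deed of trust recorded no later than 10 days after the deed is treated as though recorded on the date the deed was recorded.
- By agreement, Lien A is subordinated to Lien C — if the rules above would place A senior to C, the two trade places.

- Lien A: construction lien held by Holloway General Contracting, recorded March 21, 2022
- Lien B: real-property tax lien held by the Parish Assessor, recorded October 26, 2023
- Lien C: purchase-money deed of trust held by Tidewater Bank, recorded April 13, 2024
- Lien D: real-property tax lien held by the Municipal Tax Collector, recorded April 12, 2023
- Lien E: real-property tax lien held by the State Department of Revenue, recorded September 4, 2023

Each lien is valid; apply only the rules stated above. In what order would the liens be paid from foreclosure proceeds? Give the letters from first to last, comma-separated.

Effective dates after the stated exceptions: C was recorded 109 days after the deed — beyond 10 days — so no relation-back applies.
Ordering by effective date: A (March 21, 2022), D (April 12, 2023), E (September 4, 2023), B (October 26, 2023), C (April 13, 2024).
A would otherwise be senior to C, so under the subordination agreement A and C exchange positions.

C, D, E, B, A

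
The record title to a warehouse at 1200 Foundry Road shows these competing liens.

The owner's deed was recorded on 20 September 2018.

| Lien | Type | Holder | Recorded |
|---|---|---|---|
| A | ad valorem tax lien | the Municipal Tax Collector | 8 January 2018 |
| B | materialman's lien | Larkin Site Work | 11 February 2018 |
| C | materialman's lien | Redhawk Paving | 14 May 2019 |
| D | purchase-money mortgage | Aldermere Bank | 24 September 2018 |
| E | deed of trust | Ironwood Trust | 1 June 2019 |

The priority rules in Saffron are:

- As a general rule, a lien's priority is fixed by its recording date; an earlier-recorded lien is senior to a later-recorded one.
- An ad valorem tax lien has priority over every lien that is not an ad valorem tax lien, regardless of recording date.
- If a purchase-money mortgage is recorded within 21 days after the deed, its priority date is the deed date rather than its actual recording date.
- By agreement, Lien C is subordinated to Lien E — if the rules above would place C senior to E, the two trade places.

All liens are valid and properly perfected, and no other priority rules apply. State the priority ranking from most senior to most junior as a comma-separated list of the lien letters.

A, B, D, E, C

Effective dates: D relates back to the deed date 20 September 2018.
As an ad valorem tax lien, A is senior to every other lien.
The other liens, earliest effective date first: B (11 February 2018), D (20 September 2018), C (14 May 2019), E (1 June 2019).
C is senior to E before the subordination, so the two trade places.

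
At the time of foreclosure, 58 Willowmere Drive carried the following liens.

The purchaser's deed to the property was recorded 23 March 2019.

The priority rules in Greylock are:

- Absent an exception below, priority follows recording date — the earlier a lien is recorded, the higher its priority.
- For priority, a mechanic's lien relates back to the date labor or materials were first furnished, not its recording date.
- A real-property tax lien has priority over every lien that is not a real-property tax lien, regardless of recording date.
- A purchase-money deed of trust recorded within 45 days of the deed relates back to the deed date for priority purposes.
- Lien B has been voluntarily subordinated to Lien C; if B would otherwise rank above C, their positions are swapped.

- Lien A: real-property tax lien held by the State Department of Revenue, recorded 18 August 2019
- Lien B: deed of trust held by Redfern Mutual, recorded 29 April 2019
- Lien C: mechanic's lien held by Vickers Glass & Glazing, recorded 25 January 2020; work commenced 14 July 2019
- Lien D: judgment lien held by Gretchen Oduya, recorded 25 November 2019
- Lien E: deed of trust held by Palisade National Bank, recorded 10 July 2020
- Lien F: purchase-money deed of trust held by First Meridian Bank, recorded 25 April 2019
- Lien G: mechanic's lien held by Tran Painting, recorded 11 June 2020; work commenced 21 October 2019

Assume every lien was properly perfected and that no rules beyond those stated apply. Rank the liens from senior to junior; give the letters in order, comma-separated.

Adjusting effective dates: C is treated as recorded 14 July 2019, the work-commencement date; F relates back to the deed date 23 March 2019; G relates back to 21 October 2019 (work commenced).
A is a real-property tax lien, so it outranks all other liens regardless of date.
Remaining liens by effective date: F (23 March 2019), B (29 April 2019), C (14 July 2019), G (21 October 2019), D (25 November 2019), E (10 July 2020).
Because B would otherwise rank above C, the subordination swaps them.

A, F, C, B, G, D, E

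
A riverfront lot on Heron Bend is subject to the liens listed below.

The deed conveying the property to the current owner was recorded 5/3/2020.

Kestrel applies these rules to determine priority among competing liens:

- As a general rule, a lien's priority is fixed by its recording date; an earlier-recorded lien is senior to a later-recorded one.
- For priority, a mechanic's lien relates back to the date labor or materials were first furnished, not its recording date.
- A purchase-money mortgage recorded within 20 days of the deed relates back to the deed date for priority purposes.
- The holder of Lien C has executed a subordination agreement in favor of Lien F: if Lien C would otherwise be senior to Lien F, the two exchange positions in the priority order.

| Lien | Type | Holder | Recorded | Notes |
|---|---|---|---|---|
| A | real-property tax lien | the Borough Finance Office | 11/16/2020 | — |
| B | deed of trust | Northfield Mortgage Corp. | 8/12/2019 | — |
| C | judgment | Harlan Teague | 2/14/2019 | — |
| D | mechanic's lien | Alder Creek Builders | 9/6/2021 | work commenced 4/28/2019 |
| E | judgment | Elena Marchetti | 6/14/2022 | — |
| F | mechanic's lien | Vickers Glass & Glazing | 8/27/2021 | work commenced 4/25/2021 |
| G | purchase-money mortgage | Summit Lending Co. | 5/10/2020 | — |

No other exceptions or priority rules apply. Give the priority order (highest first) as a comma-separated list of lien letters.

F, D, B, G, A, C, E

First, effective dates: D relates back to 4/28/2019 (work commenced); F relates back to 4/25/2021 (work commenced); G was recorded within the 20-day window, so its effective date is the deed date 5/3/2020.
Ordering by effective date: C (2/14/2019), D (4/28/2019), B (8/12/2019), G (5/3/2020), A (11/16/2020), F (4/25/2021), E (6/14/2022).
The subordination applies — C was senior to F — so C and F swap.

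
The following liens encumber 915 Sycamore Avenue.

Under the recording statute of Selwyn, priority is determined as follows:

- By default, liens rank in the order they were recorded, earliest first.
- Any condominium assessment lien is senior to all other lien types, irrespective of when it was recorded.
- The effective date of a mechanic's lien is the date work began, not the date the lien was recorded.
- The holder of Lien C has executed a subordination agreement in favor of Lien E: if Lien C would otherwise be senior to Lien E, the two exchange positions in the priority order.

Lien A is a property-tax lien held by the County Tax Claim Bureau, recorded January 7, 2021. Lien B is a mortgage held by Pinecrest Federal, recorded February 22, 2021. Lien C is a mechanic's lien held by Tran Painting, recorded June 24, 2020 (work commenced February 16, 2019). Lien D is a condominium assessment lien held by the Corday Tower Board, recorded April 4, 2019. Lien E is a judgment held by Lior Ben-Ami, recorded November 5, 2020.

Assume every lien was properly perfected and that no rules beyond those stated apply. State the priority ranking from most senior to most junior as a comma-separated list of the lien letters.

D, E, C, A, B

Effective dates: C relates back to February 16, 2019 (work commenced).
D is a condominium assessment lien, so it outranks all other liens regardless of date.
The other liens, earliest effective date first: C (February 16, 2019), E (November 5, 2020), A (January 7, 2021), B (February 22, 2021).
C would otherwise be senior to E, so under the subordination agreement C and E exchange positions.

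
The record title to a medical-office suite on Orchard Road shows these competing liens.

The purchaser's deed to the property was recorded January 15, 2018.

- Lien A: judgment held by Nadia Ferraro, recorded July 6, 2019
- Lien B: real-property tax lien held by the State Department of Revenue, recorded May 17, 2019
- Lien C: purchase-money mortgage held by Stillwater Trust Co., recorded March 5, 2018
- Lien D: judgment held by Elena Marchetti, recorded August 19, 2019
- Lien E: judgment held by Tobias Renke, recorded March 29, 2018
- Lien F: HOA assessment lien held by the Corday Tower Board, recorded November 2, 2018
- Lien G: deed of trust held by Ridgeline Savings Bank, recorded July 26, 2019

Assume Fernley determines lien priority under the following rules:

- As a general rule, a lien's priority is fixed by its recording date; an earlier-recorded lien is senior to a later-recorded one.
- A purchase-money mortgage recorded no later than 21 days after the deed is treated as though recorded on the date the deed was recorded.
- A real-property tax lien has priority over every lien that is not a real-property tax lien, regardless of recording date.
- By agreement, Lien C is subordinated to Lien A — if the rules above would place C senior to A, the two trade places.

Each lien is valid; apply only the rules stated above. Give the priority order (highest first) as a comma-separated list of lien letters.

B, A, E, F, C, G, D

Effective dates after the stated exceptions: C missed the 21-day window (49 days after the deed), so its recording date stands.
As a real-property tax lien, B is senior to every other lien.
Ordering the rest by effective date: C (March 5, 2018), E (March 29, 2018), F (November 2, 2018), A (July 6, 2019), G (July 26, 2019), D (August 19, 2019).
C would otherwise be senior to A, so under the subordination agreement C and A exchange positions.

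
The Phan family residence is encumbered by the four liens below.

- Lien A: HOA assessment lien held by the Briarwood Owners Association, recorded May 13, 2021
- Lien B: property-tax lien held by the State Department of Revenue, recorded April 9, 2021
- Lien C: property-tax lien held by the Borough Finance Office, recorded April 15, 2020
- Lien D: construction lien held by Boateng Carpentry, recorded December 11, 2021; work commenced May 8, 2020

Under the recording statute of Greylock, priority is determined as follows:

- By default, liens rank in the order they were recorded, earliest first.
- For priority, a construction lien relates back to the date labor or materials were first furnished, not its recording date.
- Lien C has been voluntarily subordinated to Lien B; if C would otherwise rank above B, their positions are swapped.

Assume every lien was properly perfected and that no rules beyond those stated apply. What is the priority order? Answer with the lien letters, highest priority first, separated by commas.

B, D, C, A

Effective dates after the stated exceptions: D relates back to May 8, 2020 (work commenced).
By effective date, earliest first: C (April 15, 2020), D (May 8, 2020), B (April 9, 2021), A (May 13, 2021).
C is senior to B before the subordination, so the two trade places.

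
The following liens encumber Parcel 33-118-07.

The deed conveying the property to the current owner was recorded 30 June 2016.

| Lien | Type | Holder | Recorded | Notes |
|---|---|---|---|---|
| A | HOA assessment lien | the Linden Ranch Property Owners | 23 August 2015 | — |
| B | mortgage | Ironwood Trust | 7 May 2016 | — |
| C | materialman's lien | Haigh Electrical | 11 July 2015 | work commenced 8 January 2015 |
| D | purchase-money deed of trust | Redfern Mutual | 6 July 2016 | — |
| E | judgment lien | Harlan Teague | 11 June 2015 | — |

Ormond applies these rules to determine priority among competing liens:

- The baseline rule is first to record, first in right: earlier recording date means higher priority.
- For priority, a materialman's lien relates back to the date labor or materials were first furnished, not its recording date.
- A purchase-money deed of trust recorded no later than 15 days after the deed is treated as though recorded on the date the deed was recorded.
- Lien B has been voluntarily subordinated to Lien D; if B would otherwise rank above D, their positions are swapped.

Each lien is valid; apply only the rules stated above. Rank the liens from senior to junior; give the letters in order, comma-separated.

C, E, A, D, B

Adjusting effective dates: C's effective date is 8 January 2015, when work began; D relates back to the deed date 30 June 2016.
By effective date: C (8 January 2015), E (11 June 2015), A (23 August 2015), B (7 May 2016), D (30 June 2016).
Because B would otherwise rank above D, the subordination swaps them.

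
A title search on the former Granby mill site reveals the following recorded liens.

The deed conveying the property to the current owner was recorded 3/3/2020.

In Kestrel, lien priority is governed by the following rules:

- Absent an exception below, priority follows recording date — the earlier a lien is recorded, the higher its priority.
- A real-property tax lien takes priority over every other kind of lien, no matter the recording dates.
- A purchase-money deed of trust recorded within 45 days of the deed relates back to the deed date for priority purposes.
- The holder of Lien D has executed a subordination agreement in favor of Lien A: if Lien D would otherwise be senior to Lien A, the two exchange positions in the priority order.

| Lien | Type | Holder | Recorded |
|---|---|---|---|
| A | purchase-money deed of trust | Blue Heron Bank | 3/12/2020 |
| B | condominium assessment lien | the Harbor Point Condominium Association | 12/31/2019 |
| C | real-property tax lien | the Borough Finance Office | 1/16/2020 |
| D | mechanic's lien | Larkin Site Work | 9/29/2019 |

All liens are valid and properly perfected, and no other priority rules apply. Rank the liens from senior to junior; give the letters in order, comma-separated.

C, A, B, D

Effective dates: A's effective date is the deed date, 3/3/2020.
C is a real-property tax lien and takes priority over every other lien.
Ordering the rest by effective date: D (9/29/2019), B (12/31/2019), A (3/3/2020).
Because D would otherwise rank above A, the subordination swaps them.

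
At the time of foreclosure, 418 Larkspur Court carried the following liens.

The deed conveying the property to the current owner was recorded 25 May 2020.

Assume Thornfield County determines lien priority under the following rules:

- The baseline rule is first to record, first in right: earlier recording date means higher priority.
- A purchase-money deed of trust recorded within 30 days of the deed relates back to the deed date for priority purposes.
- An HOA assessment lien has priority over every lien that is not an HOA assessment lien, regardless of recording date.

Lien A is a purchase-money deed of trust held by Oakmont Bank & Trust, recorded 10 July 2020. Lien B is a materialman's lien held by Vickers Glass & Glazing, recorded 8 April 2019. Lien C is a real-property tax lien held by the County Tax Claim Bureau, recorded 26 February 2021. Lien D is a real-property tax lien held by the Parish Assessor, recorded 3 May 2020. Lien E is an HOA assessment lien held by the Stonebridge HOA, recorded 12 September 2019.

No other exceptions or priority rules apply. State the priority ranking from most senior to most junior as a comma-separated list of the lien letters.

E, B, D, A, C

First, effective dates: A was recorded 46 days after the deed — beyond 30 days — so no relation-back applies.
E is an HOA assessment lien, so it outranks all other liens regardless of date.
The other liens, earliest effective date first: B (8 April 2019), D (3 May 2020), A (10 July 2020), C (26 February 2021).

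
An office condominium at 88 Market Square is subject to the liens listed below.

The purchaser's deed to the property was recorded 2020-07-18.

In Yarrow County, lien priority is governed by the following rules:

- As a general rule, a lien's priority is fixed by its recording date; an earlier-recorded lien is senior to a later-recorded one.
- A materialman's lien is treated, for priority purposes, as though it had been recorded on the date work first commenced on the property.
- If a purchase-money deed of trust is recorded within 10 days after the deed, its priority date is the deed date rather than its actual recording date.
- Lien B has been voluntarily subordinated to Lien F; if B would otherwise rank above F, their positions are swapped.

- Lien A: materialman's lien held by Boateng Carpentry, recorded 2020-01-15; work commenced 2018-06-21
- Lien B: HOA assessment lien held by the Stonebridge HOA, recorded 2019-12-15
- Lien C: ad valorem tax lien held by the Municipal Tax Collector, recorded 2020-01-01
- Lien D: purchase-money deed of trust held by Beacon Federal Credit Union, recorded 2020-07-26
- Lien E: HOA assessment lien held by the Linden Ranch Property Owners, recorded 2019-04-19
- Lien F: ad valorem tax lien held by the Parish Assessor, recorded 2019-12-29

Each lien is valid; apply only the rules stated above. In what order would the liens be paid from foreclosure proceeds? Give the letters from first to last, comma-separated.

A, E, F, B, C, D

Effective dates: A's effective date is 2018-06-21, when work began; D was recorded within the 10-day window, so its effective date is the deed date 2020-07-18.
Sorted by effective date: A (2018-06-21), E (2019-04-19), B (2019-12-15), F (2019-12-29), C (2020-01-01), D (2020-07-18).
B is senior to F before the subordination, so the two trade places.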